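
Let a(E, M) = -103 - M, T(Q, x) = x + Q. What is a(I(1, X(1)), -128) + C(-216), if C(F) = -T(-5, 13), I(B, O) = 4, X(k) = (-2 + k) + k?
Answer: 17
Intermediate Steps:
X(k) = -2 + 2*k
T(Q, x) = Q + x
C(F) = -8 (C(F) = -(-5 + 13) = -1*8 = -8)
a(I(1, X(1)), -128) + C(-216) = (-103 - 1*(-128)) - 8 = (-103 + 128) - 8 = 25 - 8 = 17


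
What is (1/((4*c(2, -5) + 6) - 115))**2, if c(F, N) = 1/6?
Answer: 9/105625 ≈ 8.5207e-5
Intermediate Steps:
c(F, N) = 1/6
(1/((4*c(2, -5) + 6) - 115))**2 = (1/((4*(1/6) + 6) - 115))**2 = (1/((2/3 + 6) - 115))**2 = (1/(20/3 - 115))**2 = (1/(-325/3))**2 = (-3/325)**2 = 9/105625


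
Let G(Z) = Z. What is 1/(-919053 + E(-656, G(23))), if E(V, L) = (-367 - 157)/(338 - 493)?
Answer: -155/142452691 ≈ -1.0881e-6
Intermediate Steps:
E(V, L) = 524/155 (E(V, L) = -524/(-155) = -524*(-1/155) = 524/155)
1/(-919053 + E(-656, G(23))) = 1/(-919053 + 524/155) = 1/(-142452691/155) = -155/142452691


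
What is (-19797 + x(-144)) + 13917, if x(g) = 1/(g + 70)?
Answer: -435121/74 ≈ -5880.0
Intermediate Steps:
x(g) = 1/(70 + g)
(-19797 + x(-144)) + 13917 = (-19797 + 1/(70 - 144)) + 13917 = (-19797 + 1/(-74)) + 13917 = (-19797 - 1/74) + 13917 = -1464979/74 + 13917 = -435121/74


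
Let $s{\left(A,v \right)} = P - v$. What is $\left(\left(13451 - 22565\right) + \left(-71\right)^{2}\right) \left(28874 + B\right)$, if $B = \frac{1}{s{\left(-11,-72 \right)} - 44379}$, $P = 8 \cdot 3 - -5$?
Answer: $- \frac{5207261140883}{44278} \approx -1.176 \cdot 10^{8}$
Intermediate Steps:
$P = 29$ ($P = 24 + 5 = 29$)
$s{\left(A,v \right)} = 29 - v$
$B = - \frac{1}{44278}$ ($B = \frac{1}{\left(29 - -72\right) - 44379} = \frac{1}{\left(29 + 72\right) - 44379} = \frac{1}{101 - 44379} = \frac{1}{-44278} = - \frac{1}{44278} \approx -2.2585 \cdot 10^{-5}$)
$\left(\left(13451 - 22565\right) + \left(-71\right)^{2}\right) \left(28874 + B\right) = \left(\left(13451 - 22565\right) + \left(-71\right)^{2}\right) \left(28874 - \frac{1}{44278}\right) = \left(\left(13451 - 22565\right) + 5041\right) \frac{1278482971}{44278} = \left(-9114 + 5041\right) \frac{1278482971}{44278} = \left(-4073\right) \frac{1278482971}{44278} = - \frac{5207261140883}{44278}$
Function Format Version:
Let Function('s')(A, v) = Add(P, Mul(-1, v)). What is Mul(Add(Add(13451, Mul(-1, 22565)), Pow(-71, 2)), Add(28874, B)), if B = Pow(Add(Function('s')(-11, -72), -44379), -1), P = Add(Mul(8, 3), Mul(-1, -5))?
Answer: Rational(-5207261140883, 44278) ≈ -1.1760e+8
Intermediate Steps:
P = 29 (P = Add(24, 5) = 29)
Function('s')(A, v) = Add(29, Mul(-1, v))
B = Rational(-1, 44278) (B = Pow(Add(Add(29, Mul(-1, -72)), -44379), -1) = Pow(Add(Add(29, 72), -44379), -1) = Pow(Add(101, -44379), -1) = Pow(-44278, -1) = Rational(-1, 44278) ≈ -2.2585e-5)
Mul(Add(Add(13451, Mul(-1, 22565)), Pow(-71, 2)), Add(28874, B)) = Mul(Add(Add(13451, Mul(-1, 22565)), Pow(-71, 2)), Add(28874, Rational(-1, 44278))) = Mul(Add(Add(13451, -22565), 5041), Rational(1278482971, 44278)) = Mul(Add(-9114, 5041), Rational(1278482971, 44278)) = Mul(-4073, Rational(1278482971, 44278)) = Rational(-5207261140883, 44278)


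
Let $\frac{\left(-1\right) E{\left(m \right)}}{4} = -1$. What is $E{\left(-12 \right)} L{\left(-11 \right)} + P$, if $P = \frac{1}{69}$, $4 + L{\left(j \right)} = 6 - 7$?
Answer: $- \frac{1379}{69} \approx -19.986$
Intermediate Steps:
$E{\left(m \right)} = 4$ ($E{\left(m \right)} = \left(-4\right) \left(-1\right) = 4$)
$L{\left(j \right)} = -5$ ($L{\left(j \right)} = -4 + \left(6 - 7\right) = -4 - 1 = -5$)
$P = \frac{1}{69} \approx 0.014493$
$E{\left(-12 \right)} L{\left(-11 \right)} + P = 4 \left(-5\right) + \frac{1}{69} = -20 + \frac{1}{69} = - \frac{1379}{69}$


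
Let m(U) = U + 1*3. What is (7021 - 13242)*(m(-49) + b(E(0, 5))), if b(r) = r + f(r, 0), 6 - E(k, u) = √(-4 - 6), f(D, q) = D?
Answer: 211514 + 12442*I*√10 ≈ 2.1151e+5 + 39345.0*I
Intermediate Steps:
E(k, u) = 6 - I*√10 (E(k, u) = 6 - √(-4 - 6) = 6 - √(-10) = 6 - I*√10)
b(r) = 2*r (b(r) = r + r = 2*r)
m(U) = 3 + U (m(U) = U + 3 = 3 + U)
(7021 - 13242)*(m(-49) + b(E(0, 5))) = (7021 - 13242)*((3 - 49) + 2*(6 - I*√10)) = -6221*(-46 + (12 - 2*I*√10)) = -6221*(-34 - 2*I*√10) = 211514 + 12442*I*√10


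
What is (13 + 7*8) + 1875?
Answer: 1944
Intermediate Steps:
(13 + 7*8) + 1875 = (13 + 56) + 1875 = 69 + 1875 = 1944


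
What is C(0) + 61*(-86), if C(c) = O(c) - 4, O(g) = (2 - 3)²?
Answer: -5249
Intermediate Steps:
O(g) = 1 (O(g) = (-1)² = 1)
C(c) = -3 (C(c) = 1 - 4 = -3)
C(0) + 61*(-86) = -3 + 61*(-86) = -3 - 5246 = -5249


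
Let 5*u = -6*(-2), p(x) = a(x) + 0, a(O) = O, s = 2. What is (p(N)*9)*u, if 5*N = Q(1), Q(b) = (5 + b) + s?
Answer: 864/25 ≈ 34.560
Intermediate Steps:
Q(b) = 7 + b (Q(b) = (5 + b) + 2 = 7 + b)
N = 8/5 (N = (7 + 1)/5 = (1/5)*8 = 8/5 ≈ 1.6000)
p(x) = x (p(x) = x + 0 = x)
u = 12/5 (u = (-6*(-2))/5 = (1/5)*12 = 12/5 ≈ 2.4000)
(p(N)*9)*u = ((8/5)*9)*(12/5) = (72/5)*(12/5) = 864/25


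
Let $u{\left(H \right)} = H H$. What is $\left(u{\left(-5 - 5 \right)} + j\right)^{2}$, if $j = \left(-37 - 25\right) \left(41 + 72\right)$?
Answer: $47692836$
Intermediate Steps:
$u{\left(H \right)} = H^{2}$
$j = -7006$ ($j = \left(-62\right) 113 = -7006$)
$\left(u{\left(-5 - 5 \right)} + j\right)^{2} = \left(\left(-5 - 5\right)^{2} - 7006\right)^{2} = \left(\left(-10\right)^{2} - 7006\right)^{2} = \left(100 - 7006\right)^{2} = \left(-6906\right)^{2} = 47692836$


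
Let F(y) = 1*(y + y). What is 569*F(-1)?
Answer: -1138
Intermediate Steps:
F(y) = 2*y (F(y) = 1*(2*y) = 2*y)
569*F(-1) = 569*(2*(-1)) = 569*(-2) = -1138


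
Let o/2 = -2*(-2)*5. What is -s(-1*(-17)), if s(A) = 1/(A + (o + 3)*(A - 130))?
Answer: 1/4842 ≈ 0.00020653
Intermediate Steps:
o = 40 (o = 2*(-2*(-2)*5) = 2*(4*5) = 2*20 = 40)
s(A) = 1/(-5590 + 44*A) (s(A) = 1/(A + (40 + 3)*(A - 130)) = 1/(A + 43*(-130 + A)) = 1/(A + (-5590 + 43*A)) = 1/(-5590 + 44*A))
-s(-1*(-17)) = -1/(2*(-2795 + 22*(-1*(-17)))) = -1/(2*(-2795 + 22*17)) = -1/(2*(-2795 + 374)) = -1/(2*(-2421)) = -(-1)/(2*2421) = -1*(-1/4842) = 1/4842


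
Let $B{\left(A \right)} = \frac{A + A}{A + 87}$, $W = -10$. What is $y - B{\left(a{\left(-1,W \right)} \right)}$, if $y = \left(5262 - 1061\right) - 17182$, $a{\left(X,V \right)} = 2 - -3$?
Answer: $- \frac{597131}{46} \approx -12981.0$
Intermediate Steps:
$a{\left(X,V \right)} = 5$ ($a{\left(X,V \right)} = 2 + 3 = 5$)
$B{\left(A \right)} = \frac{2 A}{87 + A}$
$y = -12981$ ($y = \left(5262 - 1061\right) - 17182 = 4201 - 17182 = -12981$)
$y - B{\left(a{\left(-1,W \right)} \right)} = -12981 - 2 \cdot 5 \frac{1}{87 + 5} = -12981 - 2 \cdot 5 \cdot \frac{1}{92} = -12981 - \frac{5}{46} = - \frac{597131}{46}$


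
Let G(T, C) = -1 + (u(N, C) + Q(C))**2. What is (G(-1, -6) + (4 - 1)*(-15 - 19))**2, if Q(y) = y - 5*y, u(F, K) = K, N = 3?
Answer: 48841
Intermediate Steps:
Q(y) = -4*y
G(T, C) = -1 + 9*C**2 (G(T, C) = -1 + (C - 4*C)**2 = -1 + (-3*C)**2 = -1 + 9*C**2)
(G(-1, -6) + (4 - 1)*(-15 - 19))**2 = ((-1 + 9*(-6)**2) + (4 - 1)*(-15 - 19))**2 = ((-1 + 9*36) + 3*(-34))**2 = ((-1 + 324) - 102)**2 = (323 - 102)**2 = 221**2 = 48841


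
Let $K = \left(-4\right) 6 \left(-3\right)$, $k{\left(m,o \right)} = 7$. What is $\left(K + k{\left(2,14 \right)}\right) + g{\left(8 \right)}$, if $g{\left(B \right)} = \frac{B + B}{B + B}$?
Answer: $80$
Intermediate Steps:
$g{\left(B \right)} = 1$ ($g{\left(B \right)} = \frac{2 B}{2 B} = 2 B \frac{1}{2 B} = 1$)
$K = 72$ ($K = \left(-24\right) \left(-3\right) = 72$)
$\left(K + k{\left(2,14 \right)}\right) + g{\left(8 \right)} = \left(72 + 7\right) + 1 = 79 + 1 = 80$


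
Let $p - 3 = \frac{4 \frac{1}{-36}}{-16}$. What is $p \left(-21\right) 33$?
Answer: $- \frac{33341}{16} \approx -2083.8$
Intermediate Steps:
$p = \frac{433}{144}$ ($p = 3 + \frac{4 \frac{1}{-36}}{-16} = 3 + 4 \left(- \frac{1}{36}\right) \left(- \frac{1}{16}\right) = 3 - - \frac{1}{144} = 3 + \frac{1}{144} = \frac{433}{144} \approx 3.0069$)
$p \left(-21\right) 33 = \frac{433}{144} \left(-21\right) 33 = \left(- \frac{3031}{48}\right) 33 = - \frac{33341}{16}$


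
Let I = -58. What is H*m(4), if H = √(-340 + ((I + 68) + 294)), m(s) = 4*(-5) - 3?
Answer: -138*I ≈ -138.0*I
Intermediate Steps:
m(s) = -23 (m(s) = -20 - 3 = -23)
H = 6*I (H = √(-340 + ((-58 + 68) + 294)) = √(-340 + (10 + 294)) = √(-340 + 304) = √(-36) = 6*I ≈ 6.0*I)
H*m(4) = (6*I)*(-23) = -138*I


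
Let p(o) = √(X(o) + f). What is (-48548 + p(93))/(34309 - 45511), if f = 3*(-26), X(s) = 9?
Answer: 24274/5601 - I*√69/11202 ≈ 4.3339 - 0.00074153*I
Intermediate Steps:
f = -78
p(o) = I*√69 (p(o) = √(9 - 78) = √(-69) = I*√69)
(-48548 + p(93))/(34309 - 45511) = (-48548 + I*√69)/(34309 - 45511) = (-48548 + I*√69)/(-11202) = (-48548 + I*√69)*(-1/11202) = 24274/5601 - I*√69/11202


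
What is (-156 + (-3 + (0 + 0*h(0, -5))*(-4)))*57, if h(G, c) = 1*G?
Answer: -9063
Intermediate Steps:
h(G, c) = G
(-156 + (-3 + (0 + 0*h(0, -5))*(-4)))*57 = (-156 + (-3 + (0 + 0*0)*(-4)))*57 = (-156 + (-3 + (0 + 0)*(-4)))*57 = (-156 + (-3 + 0*(-4)))*57 = (-156 + (-3 + 0))*57 = (-156 - 3)*57 = -159*57 = -9063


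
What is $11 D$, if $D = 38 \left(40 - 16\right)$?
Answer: $10032$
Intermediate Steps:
$D = 912$ ($D = 38 \cdot 24 = 912$)
$11 D = 11 \cdot 912 = 10032$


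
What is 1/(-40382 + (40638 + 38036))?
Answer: 1/38292 ≈ 2.6115e-5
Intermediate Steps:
1/(-40382 + (40638 + 38036)) = 1/(-40382 + 78674) = 1/38292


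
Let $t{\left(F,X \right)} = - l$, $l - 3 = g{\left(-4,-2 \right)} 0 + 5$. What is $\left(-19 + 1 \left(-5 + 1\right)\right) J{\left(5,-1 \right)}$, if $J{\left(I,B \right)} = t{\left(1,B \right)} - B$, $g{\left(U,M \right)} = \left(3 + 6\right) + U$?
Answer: $161$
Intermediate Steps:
$g{\left(U,M \right)} = 9 + U$
$l = 8$ ($l = 3 + \left(\left(9 - 4\right) 0 + 5\right) = 3 + \left(5 \cdot 0 + 5\right) = 3 + \left(0 + 5\right) = 3 + 5 = 8$)
$t{\left(F,X \right)} = -8$ ($t{\left(F,X \right)} = \left(-1\right) 8 = -8$)
$J{\left(I,B \right)} = -8 - B$
$\left(-19 + 1 \left(-5 + 1\right)\right) J{\left(5,-1 \right)} = \left(-19 + 1 \left(-5 + 1\right)\right) \left(-8 - -1\right) = \left(-19 + 1 \left(-4\right)\right) \left(-8 + 1\right) = \left(-19 - 4\right) \left(-7\right) = \left(-23\right) \left(-7\right) = 161$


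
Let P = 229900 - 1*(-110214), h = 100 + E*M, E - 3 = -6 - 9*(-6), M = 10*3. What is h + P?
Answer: 341744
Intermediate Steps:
M = 30
E = 51 (E = 3 + (-6 - 9*(-6)) = 3 + (-6 + 54) = 3 + 48 = 51)
h = 1630 (h = 100 + 51*30 = 100 + 1530 = 1630)
P = 340114 (P = 229900 + 110214 = 340114)
h + P = 1630 + 340114 = 341744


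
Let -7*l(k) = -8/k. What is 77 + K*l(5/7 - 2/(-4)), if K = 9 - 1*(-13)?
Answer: 1661/17 ≈ 97.706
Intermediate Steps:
l(k) = 8/(7*k) (l(k) = -(-8)/(7*k) = 8/(7*k))
K = 22 (K = 9 + 13 = 22)
77 + K*l(5/7 - 2/(-4)) = 77 + 22*(8/(7*(5/7 - 2/(-4)))) = 77 + 22*(8/(7*(5*(⅐) - 2*(-¼)))) = 77 + 22*(8/(7*(5/7 + ½))) = 77 + 22*(8/(7*(17/14))) = 77 + 22*((8/7)*(14/17)) = 77 + 22*(16/17) = 77 + 352/17 = 1661/17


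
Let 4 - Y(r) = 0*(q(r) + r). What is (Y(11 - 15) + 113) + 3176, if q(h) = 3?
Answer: 3293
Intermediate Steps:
Y(r) = 4 (Y(r) = 4 - 0*(3 + r) = 4 - 1*0 = 4 + 0 = 4)
(Y(11 - 15) + 113) + 3176 = (4 + 113) + 3176 = 117 + 3176 = 3293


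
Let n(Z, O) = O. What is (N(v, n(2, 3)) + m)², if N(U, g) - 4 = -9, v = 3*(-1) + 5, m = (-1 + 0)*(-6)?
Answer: 1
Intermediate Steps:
m = 6 (m = -1*(-6) = 6)
v = 2 (v = -3 + 5 = 2)
N(U, g) = -5 (N(U, g) = 4 - 9 = -5)
(N(v, n(2, 3)) + m)² = (-5 + 6)² = 1² = 1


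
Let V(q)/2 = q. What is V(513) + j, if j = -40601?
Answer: -39575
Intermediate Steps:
V(q) = 2*q
V(513) + j = 2*513 - 40601 = 1026 - 40601 = -39575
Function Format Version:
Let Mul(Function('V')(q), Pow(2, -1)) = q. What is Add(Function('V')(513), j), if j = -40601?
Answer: -39575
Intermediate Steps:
Function('V')(q) = Mul(2, q)
Add(Function('V')(513), j) = Add(Mul(2, 513), -40601) = Add(1026, -40601) = -39575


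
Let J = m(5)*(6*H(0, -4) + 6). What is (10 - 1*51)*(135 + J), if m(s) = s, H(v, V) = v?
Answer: -6765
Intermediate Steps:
J = 30 (J = 5*(6*0 + 6) = 5*(0 + 6) = 5*6 = 30)
(10 - 1*51)*(135 + J) = (10 - 1*51)*(135 + 30) = (10 - 51)*165 = -41*165 = -6765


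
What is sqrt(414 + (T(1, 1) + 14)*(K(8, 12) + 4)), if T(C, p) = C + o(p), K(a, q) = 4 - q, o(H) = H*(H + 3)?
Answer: 13*sqrt(2) ≈ 18.385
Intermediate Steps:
o(H) = H*(3 + H)
T(C, p) = C + p*(3 + p)
sqrt(414 + (T(1, 1) + 14)*(K(8, 12) + 4)) = sqrt(414 + ((1 + 1*(3 + 1)) + 14)*((4 - 1*12) + 4)) = sqrt(414 + ((1 + 1*4) + 14)*((4 - 12) + 4)) = sqrt(414 + ((1 + 4) + 14)*(-8 + 4)) = sqrt(414 + (5 + 14)*(-4)) = sqrt(414 + 19*(-4)) = sqrt(414 - 76) = sqrt(338) = 13*sqrt(2)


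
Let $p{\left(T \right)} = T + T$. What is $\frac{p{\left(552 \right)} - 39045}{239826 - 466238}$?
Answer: $\frac{37941}{226412} \approx 0.16758$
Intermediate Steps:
$p{\left(T \right)} = 2 T$
$\frac{p{\left(552 \right)} - 39045}{239826 - 466238} = \frac{2 \cdot 552 - 39045}{239826 - 466238} = \frac{1104 - 39045}{-226412} = \left(-37941\right) \left(- \frac{1}{226412}\right) = \frac{37941}{226412}$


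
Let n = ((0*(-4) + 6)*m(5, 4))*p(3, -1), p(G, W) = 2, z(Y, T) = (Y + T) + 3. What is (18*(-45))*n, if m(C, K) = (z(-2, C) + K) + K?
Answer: -136080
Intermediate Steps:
z(Y, T) = 3 + T + Y (z(Y, T) = (T + Y) + 3 = 3 + T + Y)
m(C, K) = 1 + C + 2*K (m(C, K) = ((3 + C - 2) + K) + K = ((1 + C) + K) + K = (1 + C + K) + K = 1 + C + 2*K)
n = 168 (n = ((0*(-4) + 6)*(1 + 5 + 2*4))*2 = ((0 + 6)*(1 + 5 + 8))*2 = (6*14)*2 = 84*2 = 168)
(18*(-45))*n = (18*(-45))*168 = -810*168 = -136080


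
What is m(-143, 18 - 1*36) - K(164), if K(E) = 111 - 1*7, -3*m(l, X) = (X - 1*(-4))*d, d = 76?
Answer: 752/3 ≈ 250.67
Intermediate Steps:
m(l, X) = -304/3 - 76*X/3 (m(l, X) = -(X - 1*(-4))*76/3 = -(X + 4)*76/3 = -(4 + X)*76/3 = -(304 + 76*X)/3 = -304/3 - 76*X/3)
K(E) = 104 (K(E) = 111 - 7 = 104)
m(-143, 18 - 1*36) - K(164) = (-304/3 - 76*(18 - 1*36)/3) - 1*104 = (-304/3 - 76*(18 - 36)/3) - 104 = (-304/3 - 76/3*(-18)) - 104 = (-304/3 + 456) - 104 = 1064/3 - 104 = 752/3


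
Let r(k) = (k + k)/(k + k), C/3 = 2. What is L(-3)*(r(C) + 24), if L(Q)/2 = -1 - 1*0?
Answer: -50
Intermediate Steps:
C = 6 (C = 3*2 = 6)
L(Q) = -2 (L(Q) = 2*(-1 - 1*0) = 2*(-1 + 0) = 2*(-1) = -2)
r(k) = 1 (r(k) = (2*k)/((2*k)) = (2*k)*(1/(2*k)) = 1)
L(-3)*(r(C) + 24) = -2*(1 + 24) = -2*25 = -50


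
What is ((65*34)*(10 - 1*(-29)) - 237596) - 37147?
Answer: -188553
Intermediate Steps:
((65*34)*(10 - 1*(-29)) - 237596) - 37147 = (2210*(10 + 29) - 237596) - 37147 = (2210*39 - 237596) - 37147 = (86190 - 237596) - 37147 = -151406 - 37147 = -188553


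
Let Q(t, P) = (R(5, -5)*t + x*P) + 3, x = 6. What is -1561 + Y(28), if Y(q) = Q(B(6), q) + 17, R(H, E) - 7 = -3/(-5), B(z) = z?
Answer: -6637/5 ≈ -1327.4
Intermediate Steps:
R(H, E) = 38/5 (R(H, E) = 7 - 3/(-5) = 7 - 3*(-⅕) = 7 + ⅗ = 38/5)
Q(t, P) = 3 + 6*P + 38*t/5 (Q(t, P) = (38*t/5 + 6*P) + 3 = (6*P + 38*t/5) + 3 = 3 + 6*P + 38*t/5)
Y(q) = 328/5 + 6*q (Y(q) = (3 + 6*q + (38/5)*6) + 17 = (3 + 6*q + 228/5) + 17 = (243/5 + 6*q) + 17 = 328/5 + 6*q)
-1561 + Y(28) = -1561 + (328/5 + 6*28) = -1561 + (328/5 + 168) = -1561 + 1168/5 = -6637/5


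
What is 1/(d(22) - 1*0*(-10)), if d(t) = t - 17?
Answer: ⅕ ≈ 0.20000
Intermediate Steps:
d(t) = -17 + t
1/(d(22) - 1*0*(-10)) = 1/((-17 + 22) - 1*0*(-10)) = 1/(5 + 0*(-10)) = 1/(5 + 0) = 1/5 = ⅕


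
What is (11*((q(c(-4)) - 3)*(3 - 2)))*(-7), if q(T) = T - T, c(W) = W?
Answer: 231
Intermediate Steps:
q(T) = 0
(11*((q(c(-4)) - 3)*(3 - 2)))*(-7) = (11*((0 - 3)*(3 - 2)))*(-7) = (11*(-3*1))*(-7) = (11*(-3))*(-7) = -33*(-7) = 231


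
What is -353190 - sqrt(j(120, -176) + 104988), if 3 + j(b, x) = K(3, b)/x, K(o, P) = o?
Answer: -353190 - sqrt(203250927)/44 ≈ -3.5351e+5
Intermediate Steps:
j(b, x) = -3 + 3/x
-353190 - sqrt(j(120, -176) + 104988) = -353190 - sqrt((-3 + 3/(-176)) + 104988) = -353190 - sqrt((-3 + 3*(-1/176)) + 104988) = -353190 - sqrt((-3 - 3/176) + 104988) = -353190 - sqrt(-531/176 + 104988) = -353190 - sqrt(18477357/176) = -353190 - sqrt(203250927)/44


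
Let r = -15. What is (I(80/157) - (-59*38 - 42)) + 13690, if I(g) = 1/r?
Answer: 239609/15 ≈ 15974.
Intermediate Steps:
I(g) = -1/15 (I(g) = 1/(-15) = -1/15)
(I(80/157) - (-59*38 - 42)) + 13690 = (-1/15 - (-59*38 - 42)) + 13690 = (-1/15 - (-2242 - 42)) + 13690 = (-1/15 - 1*(-2284)) + 13690 = (-1/15 + 2284) + 13690 = 34259/15 + 13690 = 239609/15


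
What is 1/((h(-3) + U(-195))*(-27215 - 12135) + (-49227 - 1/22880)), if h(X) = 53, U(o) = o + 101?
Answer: 22880/35787134239 ≈ 6.3934e-7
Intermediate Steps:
U(o) = 101 + o
1/((h(-3) + U(-195))*(-27215 - 12135) + (-49227 - 1/22880)) = 1/((53 + (101 - 195))*(-27215 - 12135) + (-49227 - 1/22880)) = 1/((53 - 94)*(-39350) + (-49227 - 1*1/22880)) = 1/(-41*(-39350) + (-49227 - 1/22880)) = 1/(1613350 - 1126313761/22880) = 1/(35787134239/22880) = 22880/35787134239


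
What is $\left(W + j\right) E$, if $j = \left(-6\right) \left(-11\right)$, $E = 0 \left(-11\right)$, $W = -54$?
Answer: $0$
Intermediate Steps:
$E = 0$
$j = 66$
$\left(W + j\right) E = \left(-54 + 66\right) 0 = 12 \cdot 0 = 0$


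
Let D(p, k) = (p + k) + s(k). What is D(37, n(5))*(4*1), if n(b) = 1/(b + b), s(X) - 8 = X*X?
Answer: 4511/25 ≈ 180.44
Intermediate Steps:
s(X) = 8 + X**2 (s(X) = 8 + X*X = 8 + X**2)
n(b) = 1/(2*b)
D(p, k) = 8 + k + p + k**2 (D(p, k) = (p + k) + (8 + k**2) = (k + p) + (8 + k**2) = 8 + k + p + k**2)
D(37, n(5))*(4*1) = (8 + (1/2)/5 + 37 + ((1/2)/5)**2)*(4*1) = (8 + (1/2)*(1/5) + 37 + ((1/2)*(1/5))**2)*4 = (8 + 1/10 + 37 + (1/10)**2)*4 = (8 + 1/10 + 37 + 1/100)*4 = (4511/100)*4 = 4511/25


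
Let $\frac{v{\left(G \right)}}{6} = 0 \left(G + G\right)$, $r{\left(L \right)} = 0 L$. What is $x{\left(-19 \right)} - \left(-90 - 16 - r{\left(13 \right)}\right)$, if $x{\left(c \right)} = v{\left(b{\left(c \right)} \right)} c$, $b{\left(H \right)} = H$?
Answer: $106$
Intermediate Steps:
$r{\left(L \right)} = 0$
$v{\left(G \right)} = 0$ ($v{\left(G \right)} = 6 \cdot 0 \left(G + G\right) = 6 \cdot 0 \cdot 2 G = 6 \cdot 0 = 0$)
$x{\left(c \right)} = 0$ ($x{\left(c \right)} = 0 c = 0$)
$x{\left(-19 \right)} - \left(-90 - 16 - r{\left(13 \right)}\right) = 0 + \left(0 - \left(-90 - 16\right)\right) = 0 + \left(0 - -106\right) = 0 + \left(0 + 106\right) = 0 + 106 = 106$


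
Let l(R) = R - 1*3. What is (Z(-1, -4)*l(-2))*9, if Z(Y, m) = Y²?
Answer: -45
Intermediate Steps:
l(R) = -3 + R (l(R) = R - 3 = -3 + R)
(Z(-1, -4)*l(-2))*9 = ((-1)²*(-3 - 2))*9 = (1*(-5))*9 = -5*9 = -45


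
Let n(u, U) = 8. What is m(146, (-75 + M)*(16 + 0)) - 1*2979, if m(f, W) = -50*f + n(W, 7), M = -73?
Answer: -10271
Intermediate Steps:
m(f, W) = 8 - 50*f (m(f, W) = -50*f + 8 = 8 - 50*f)
m(146, (-75 + M)*(16 + 0)) - 1*2979 = (8 - 50*146) - 1*2979 = (8 - 7300) - 2979 = -7292 - 2979 = -10271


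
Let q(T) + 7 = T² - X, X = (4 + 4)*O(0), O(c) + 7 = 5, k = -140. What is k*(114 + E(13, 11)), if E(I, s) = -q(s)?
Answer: 2240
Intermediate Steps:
O(c) = -2 (O(c) = -7 + 5 = -2)
X = -16 (X = (4 + 4)*(-2) = 8*(-2) = -16)
q(T) = 9 + T² (q(T) = -7 + (T² - 1*(-16)) = -7 + (T² + 16) = -7 + (16 + T²) = 9 + T²)
E(I, s) = -9 - s² (E(I, s) = -(9 + s²) = -9 - s²)
k*(114 + E(13, 11)) = -140*(114 + (-9 - 1*11²)) = -140*(114 + (-9 - 1*121)) = -140*(114 + (-9 - 121)) = -140*(114 - 130) = -140*(-16) = 2240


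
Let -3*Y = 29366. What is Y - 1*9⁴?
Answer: -49049/3 ≈ -16350.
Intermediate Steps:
Y = -29366/3 (Y = -⅓*29366 = -29366/3 ≈ -9788.7)
Y - 1*9⁴ = -29366/3 - 1*9⁴ = -29366/3 - 1*6561 = -29366/3 - 6561 = -49049/3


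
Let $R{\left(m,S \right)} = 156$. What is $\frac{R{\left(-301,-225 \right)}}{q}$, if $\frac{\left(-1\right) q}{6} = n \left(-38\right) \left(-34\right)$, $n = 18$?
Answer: $- \frac{13}{11628} \approx -0.001118$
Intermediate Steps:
$q = -139536$ ($q = - 6 \cdot 18 \left(-38\right) \left(-34\right) = - 6 \left(\left(-684\right) \left(-34\right)\right) = \left(-6\right) 23256 = -139536$)
$\frac{R{\left(-301,-225 \right)}}{q} = \frac{156}{-139536} = 156 \left(- \frac{1}{139536}\right) = - \frac{13}{11628}$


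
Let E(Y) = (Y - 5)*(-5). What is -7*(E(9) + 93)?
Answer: -511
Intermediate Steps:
E(Y) = 25 - 5*Y (E(Y) = (-5 + Y)*(-5) = 25 - 5*Y)
-7*(E(9) + 93) = -7*((25 - 5*9) + 93) = -7*((25 - 45) + 93) = -7*(-20 + 93) = -7*73 = -511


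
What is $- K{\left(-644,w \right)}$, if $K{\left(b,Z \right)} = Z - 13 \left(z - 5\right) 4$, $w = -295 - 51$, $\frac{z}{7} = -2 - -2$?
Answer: $86$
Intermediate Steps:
$z = 0$ ($z = 7 \left(-2 - -2\right) = 7 \left(-2 + 2\right) = 7 \cdot 0 = 0$)
$w = -346$
$K{\left(b,Z \right)} = 260 + Z$ ($K{\left(b,Z \right)} = Z - 13 \left(0 - 5\right) 4 = Z - 13 \left(\left(-5\right) 4\right) = Z - -260 = Z + 260 = 260 + Z$)
$- K{\left(-644,w \right)} = - (260 - 346) = \left(-1\right) \left(-86\right) = 86$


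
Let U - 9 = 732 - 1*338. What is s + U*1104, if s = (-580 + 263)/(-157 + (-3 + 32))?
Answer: 56949053/128 ≈ 4.4491e+5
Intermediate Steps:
U = 403 (U = 9 + (732 - 1*338) = 9 + (732 - 338) = 9 + 394 = 403)
s = 317/128 (s = -317/(-157 + 29) = -317/(-128) = -317*(-1/128) = 317/128 ≈ 2.4766)
s + U*1104 = 317/128 + 403*1104 = 317/128 + 444912 = 56949053/128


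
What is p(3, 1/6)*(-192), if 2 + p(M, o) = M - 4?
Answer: 576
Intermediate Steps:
p(M, o) = -6 + M (p(M, o) = -2 + (M - 4) = -2 + (-4 + M) = -6 + M)
p(3, 1/6)*(-192) = (-6 + 3)*(-192) = -3*(-192) = 576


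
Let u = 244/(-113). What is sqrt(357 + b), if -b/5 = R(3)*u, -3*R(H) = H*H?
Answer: sqrt(4144953)/113 ≈ 18.017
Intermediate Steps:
u = -244/113 (u = 244*(-1/113) = -244/113 ≈ -2.1593)
R(H) = -H**2/3 (R(H) = -H*H/3 = -H**2/3)
b = -3660/113 (b = -5*(-1/3*3**2)*(-244)/113 = -5*(-1/3*9)*(-244)/113 = -(-15)*(-244)/113 = -5*732/113 = -3660/113 ≈ -32.389)
sqrt(357 + b) = sqrt(357 - 3660/113) = sqrt(36681/113) = sqrt(4144953)/113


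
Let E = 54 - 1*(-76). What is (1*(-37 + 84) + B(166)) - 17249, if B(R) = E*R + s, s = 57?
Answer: 4435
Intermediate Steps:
E = 130 (E = 54 + 76 = 130)
B(R) = 57 + 130*R (B(R) = 130*R + 57 = 57 + 130*R)
(1*(-37 + 84) + B(166)) - 17249 = (1*(-37 + 84) + (57 + 130*166)) - 17249 = (1*47 + (57 + 21580)) - 17249 = (47 + 21637) - 17249 = 21684 - 17249 = 4435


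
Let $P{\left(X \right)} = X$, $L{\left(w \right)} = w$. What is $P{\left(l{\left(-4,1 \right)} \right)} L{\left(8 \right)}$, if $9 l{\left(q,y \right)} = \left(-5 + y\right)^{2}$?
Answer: $\frac{128}{9} \approx 14.222$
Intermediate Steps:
$l{\left(q,y \right)} = \frac{\left(-5 + y\right)^{2}}{9}$
$P{\left(l{\left(-4,1 \right)} \right)} L{\left(8 \right)} = \frac{\left(-5 + 1\right)^{2}}{9} \cdot 8 = \frac{\left(-4\right)^{2}}{9} \cdot 8 = \frac{1}{9} \cdot 16 \cdot 8 = \frac{16}{9} \cdot 8 = \frac{128}{9}$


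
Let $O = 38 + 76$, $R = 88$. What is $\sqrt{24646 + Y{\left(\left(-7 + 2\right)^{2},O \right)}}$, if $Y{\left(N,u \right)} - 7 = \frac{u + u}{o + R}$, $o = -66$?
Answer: $\frac{\sqrt{2984267}}{11} \approx 157.05$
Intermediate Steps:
$O = 114$
$Y{\left(N,u \right)} = 7 + \frac{u}{11}$ ($Y{\left(N,u \right)} = 7 + \frac{u + u}{-66 + 88} = 7 + \frac{2 u}{22} = 7 + 2 u \frac{1}{22} = 7 + \frac{u}{11}$)
$\sqrt{24646 + Y{\left(\left(-7 + 2\right)^{2},O \right)}} = \sqrt{24646 + \left(7 + \frac{1}{11} \cdot 114\right)} = \sqrt{24646 + \left(7 + \frac{114}{11}\right)} = \sqrt{24646 + \frac{191}{11}} = \sqrt{\frac{271297}{11}} = \frac{\sqrt{2984267}}{11}$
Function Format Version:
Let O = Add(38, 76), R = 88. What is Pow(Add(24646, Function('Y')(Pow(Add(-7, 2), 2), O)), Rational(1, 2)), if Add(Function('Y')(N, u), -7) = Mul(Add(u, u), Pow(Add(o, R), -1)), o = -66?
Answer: Mul(Rational(1, 11), Pow(2984267, Rational(1, 2))) ≈ 157.05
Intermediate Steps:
O = 114
Function('Y')(N, u) = Add(7, Mul(Rational(1, 11), u)) (Function('Y')(N, u) = Add(7, Mul(Add(u, u), Pow(Add(-66, 88), -1))) = Add(7, Mul(Mul(2, u), Pow(22, -1))) = Add(7, Mul(Mul(2, u), Rational(1, 22))) = Add(7, Mul(Rational(1, 11), u)))
Pow(Add(24646, Function('Y')(Pow(Add(-7, 2), 2), O)), Rational(1, 2)) = Pow(Add(24646, Add(7, Mul(Rational(1, 11), 114))), Rational(1, 2)) = Pow(Add(24646, Add(7, Rational(114, 11))), Rational(1, 2)) = Pow(Add(24646, Rational(191, 11)), Rational(1, 2)) = Pow(Rational(271297, 11), Rational(1, 2)) = Mul(Rational(1, 11), Pow(2984267, Rational(1, 2)))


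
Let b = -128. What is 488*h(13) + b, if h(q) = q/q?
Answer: 360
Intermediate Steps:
h(q) = 1
488*h(13) + b = 488*1 - 128 = 488 - 128 = 360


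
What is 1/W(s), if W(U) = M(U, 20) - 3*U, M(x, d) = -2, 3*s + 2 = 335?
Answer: -1/335 ≈ -0.0029851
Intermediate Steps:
s = 111 (s = -⅔ + (⅓)*335 = -⅔ + 335/3 = 111)
W(U) = -2 - 3*U
1/W(s) = 1/(-2 - 3*111) = 1/(-2 - 333) = 1/(-335) = -1/335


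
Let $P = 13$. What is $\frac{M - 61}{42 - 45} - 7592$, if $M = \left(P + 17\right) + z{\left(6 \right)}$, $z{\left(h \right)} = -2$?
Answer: $-7581$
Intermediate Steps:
$M = 28$ ($M = \left(13 + 17\right) - 2 = 30 - 2 = 28$)
$\frac{M - 61}{42 - 45} - 7592 = \frac{28 - 61}{42 - 45} - 7592 = - \frac{33}{-3} - 7592 = \left(-33\right) \left(- \frac{1}{3}\right) - 7592 = 11 - 7592 = -7581$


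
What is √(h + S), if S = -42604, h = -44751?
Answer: I*√87355 ≈ 295.56*I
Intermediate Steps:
√(h + S) = √(-44751 - 42604) = √(-87355) = I*√87355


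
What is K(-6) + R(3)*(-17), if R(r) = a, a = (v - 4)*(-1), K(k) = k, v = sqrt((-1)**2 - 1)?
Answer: -74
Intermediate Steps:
v = 0 (v = sqrt(1 - 1) = sqrt(0) = 0)
a = 4 (a = (0 - 4)*(-1) = -4*(-1) = 4)
R(r) = 4
K(-6) + R(3)*(-17) = -6 + 4*(-17) = -6 - 68 = -74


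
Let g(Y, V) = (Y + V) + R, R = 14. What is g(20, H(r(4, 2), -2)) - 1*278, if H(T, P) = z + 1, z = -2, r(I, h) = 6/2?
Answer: -245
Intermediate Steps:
r(I, h) = 3 (r(I, h) = 6*(½) = 3)
H(T, P) = -1 (H(T, P) = -2 + 1 = -1)
g(Y, V) = 14 + V + Y (g(Y, V) = (Y + V) + 14 = (V + Y) + 14 = 14 + V + Y)
g(20, H(r(4, 2), -2)) - 1*278 = (14 - 1 + 20) - 1*278 = 33 - 278 = -245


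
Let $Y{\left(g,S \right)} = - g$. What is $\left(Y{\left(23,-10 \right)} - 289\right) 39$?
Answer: $-12168$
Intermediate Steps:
$\left(Y{\left(23,-10 \right)} - 289\right) 39 = \left(\left(-1\right) 23 - 289\right) 39 = \left(-23 - 289\right) 39 = \left(-312\right) 39 = -12168$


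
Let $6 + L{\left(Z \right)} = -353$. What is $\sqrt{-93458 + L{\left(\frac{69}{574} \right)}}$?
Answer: $i \sqrt{93817} \approx 306.3 i$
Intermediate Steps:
$L{\left(Z \right)} = -359$ ($L{\left(Z \right)} = -6 - 353 = -359$)
$\sqrt{-93458 + L{\left(\frac{69}{574} \right)}} = \sqrt{-93458 - 359} = \sqrt{-93817} = i \sqrt{93817}$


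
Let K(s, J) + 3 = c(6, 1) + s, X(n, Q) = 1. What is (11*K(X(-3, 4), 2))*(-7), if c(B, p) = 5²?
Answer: -1771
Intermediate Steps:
c(B, p) = 25
K(s, J) = 22 + s (K(s, J) = -3 + (25 + s) = 22 + s)
(11*K(X(-3, 4), 2))*(-7) = (11*(22 + 1))*(-7) = (11*23)*(-7) = 253*(-7) = -1771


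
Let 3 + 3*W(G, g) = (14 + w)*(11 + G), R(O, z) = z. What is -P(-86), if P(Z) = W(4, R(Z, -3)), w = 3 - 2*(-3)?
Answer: -114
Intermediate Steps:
w = 9 (w = 3 + 6 = 9)
W(G, g) = 250/3 + 23*G/3 (W(G, g) = -1 + ((14 + 9)*(11 + G))/3 = -1 + (23*(11 + G))/3 = -1 + (253 + 23*G)/3 = -1 + (253/3 + 23*G/3) = 250/3 + 23*G/3)
P(Z) = 114 (P(Z) = 250/3 + (23/3)*4 = 250/3 + 92/3 = 114)
-P(-86) = -1*114 = -114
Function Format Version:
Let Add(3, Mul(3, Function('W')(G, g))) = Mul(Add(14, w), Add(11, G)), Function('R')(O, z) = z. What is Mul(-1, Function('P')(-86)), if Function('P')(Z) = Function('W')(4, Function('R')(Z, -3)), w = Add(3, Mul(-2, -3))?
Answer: -114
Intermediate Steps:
w = 9 (w = Add(3, 6) = 9)
Function('W')(G, g) = Add(Rational(250, 3), Mul(Rational(23, 3), G)) (Function('W')(G, g) = Add(-1, Mul(Rational(1, 3), Mul(Add(14, 9), Add(11, G)))) = Add(-1, Mul(Rational(1, 3), Mul(23, Add(11, G)))) = Add(-1, Mul(Rational(1, 3), Add(253, Mul(23, G)))) = Add(-1, Add(Rational(253, 3), Mul(Rational(23, 3), G))) = Add(Rational(250, 3), Mul(Rational(23, 3), G)))
Function('P')(Z) = 114 (Function('P')(Z) = Add(Rational(250, 3), Mul(Rational(23, 3), 4)) = Add(Rational(250, 3), Rational(92, 3)) = 114)
Mul(-1, Function('P')(-86)) = Mul(-1, 114) = -114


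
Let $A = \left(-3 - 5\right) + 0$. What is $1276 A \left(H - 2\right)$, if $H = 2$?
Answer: $0$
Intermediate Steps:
$A = -8$ ($A = -8 + 0 = -8$)
$1276 A \left(H - 2\right) = 1276 \left(- 8 \left(2 - 2\right)\right) = 1276 \left(\left(-8\right) 0\right) = 1276 \cdot 0 = 0$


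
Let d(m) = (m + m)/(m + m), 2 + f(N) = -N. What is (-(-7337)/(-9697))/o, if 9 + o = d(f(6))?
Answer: 7337/77576 ≈ 0.094578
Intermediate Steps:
f(N) = -2 - N
d(m) = 1 (d(m) = (2*m)/((2*m)) = (2*m)*(1/(2*m)) = 1)
o = -8 (o = -9 + 1 = -8)
(-(-7337)/(-9697))/o = -(-7337)/(-9697)/(-8) = -(-7337)*(-1)/9697*(-1/8) = -1*7337/9697*(-1/8) = -7337/9697*(-1/8) = 7337/77576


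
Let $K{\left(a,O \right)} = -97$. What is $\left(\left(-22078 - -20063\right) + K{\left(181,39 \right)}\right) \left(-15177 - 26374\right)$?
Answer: $87755712$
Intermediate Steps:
$\left(\left(-22078 - -20063\right) + K{\left(181,39 \right)}\right) \left(-15177 - 26374\right) = \left(\left(-22078 - -20063\right) - 97\right) \left(-15177 - 26374\right) = \left(\left(-22078 + 20063\right) - 97\right) \left(-41551\right) = \left(-2015 - 97\right) \left(-41551\right) = \left(-2112\right) \left(-41551\right) = 87755712$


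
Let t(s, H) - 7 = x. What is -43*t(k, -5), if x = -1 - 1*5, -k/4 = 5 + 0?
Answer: -43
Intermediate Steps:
k = -20 (k = -4*(5 + 0) = -4*5 = -20)
x = -6 (x = -1 - 5 = -6)
t(s, H) = 1 (t(s, H) = 7 - 6 = 1)
-43*t(k, -5) = -43*1 = -43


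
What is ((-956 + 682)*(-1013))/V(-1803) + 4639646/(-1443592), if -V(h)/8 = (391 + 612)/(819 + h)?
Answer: 24639879603827/723961388 ≈ 34035.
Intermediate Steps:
V(h) = -8024/(819 + h) (V(h) = -8*(391 + 612)/(819 + h) = -8024/(819 + h))
((-956 + 682)*(-1013))/V(-1803) + 4639646/(-1443592) = ((-956 + 682)*(-1013))/((-8024/(819 - 1803))) + 4639646/(-1443592) = (-274*(-1013))/((-8024/(-984))) + 4639646*(-1/1443592) = 277562/((-8024*(-1/984))) - 2319823/721796 = 277562/(1003/123) - 2319823/721796 = 277562*(123/1003) - 2319823/721796 = 34140126/1003 - 2319823/721796 = 24639879603827/723961388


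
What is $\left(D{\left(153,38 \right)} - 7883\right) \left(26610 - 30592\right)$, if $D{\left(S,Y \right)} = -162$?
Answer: $32035190$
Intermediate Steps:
$\left(D{\left(153,38 \right)} - 7883\right) \left(26610 - 30592\right) = \left(-162 - 7883\right) \left(26610 - 30592\right) = \left(-8045\right) \left(-3982\right) = 32035190$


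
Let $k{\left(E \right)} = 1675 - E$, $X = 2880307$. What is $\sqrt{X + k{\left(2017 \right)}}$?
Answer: $\sqrt{2879965} \approx 1697.0$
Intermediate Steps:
$\sqrt{X + k{\left(2017 \right)}} = \sqrt{2880307 + \left(1675 - 2017\right)} = \sqrt{2880307 - 342} = \sqrt{2879965}$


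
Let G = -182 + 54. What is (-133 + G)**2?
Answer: 68121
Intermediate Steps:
G = -128
(-133 + G)**2 = (-133 - 128)**2 = (-261)**2 = 68121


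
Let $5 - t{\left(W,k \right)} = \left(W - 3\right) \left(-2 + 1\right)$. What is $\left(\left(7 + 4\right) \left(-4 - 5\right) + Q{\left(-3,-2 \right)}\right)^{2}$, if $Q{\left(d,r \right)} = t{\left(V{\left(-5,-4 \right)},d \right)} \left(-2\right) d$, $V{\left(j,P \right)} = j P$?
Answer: $1089$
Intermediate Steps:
$V{\left(j,P \right)} = P j$
$t{\left(W,k \right)} = 2 + W$ ($t{\left(W,k \right)} = 5 - \left(W - 3\right) \left(-2 + 1\right) = 5 - \left(-3 + W\right) \left(-1\right) = 5 - \left(3 - W\right) = 5 + \left(-3 + W\right) = 2 + W$)
$Q{\left(d,r \right)} = - 44 d$ ($Q{\left(d,r \right)} = \left(2 - -20\right) \left(-2\right) d = \left(2 + 20\right) \left(-2\right) d = 22 \left(-2\right) d = - 44 d$)
$\left(\left(7 + 4\right) \left(-4 - 5\right) + Q{\left(-3,-2 \right)}\right)^{2} = \left(\left(7 + 4\right) \left(-4 - 5\right) - -132\right)^{2} = \left(11 \left(-9\right) + 132\right)^{2} = \left(-99 + 132\right)^{2} = 33^{2} = 1089$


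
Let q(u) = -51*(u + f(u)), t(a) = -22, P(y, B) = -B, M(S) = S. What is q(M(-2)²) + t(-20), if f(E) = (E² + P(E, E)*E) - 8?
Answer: 182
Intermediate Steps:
f(E) = -8 (f(E) = (E² + (-E)*E) - 8 = (E² - E²) - 8 = 0 - 8 = -8)
q(u) = 408 - 51*u (q(u) = -51*(u - 8) = -51*(-8 + u) = 408 - 51*u)
q(M(-2)²) + t(-20) = (408 - 51*(-2)²) - 22 = (408 - 51*4) - 22 = (408 - 204) - 22 = 204 - 22 = 182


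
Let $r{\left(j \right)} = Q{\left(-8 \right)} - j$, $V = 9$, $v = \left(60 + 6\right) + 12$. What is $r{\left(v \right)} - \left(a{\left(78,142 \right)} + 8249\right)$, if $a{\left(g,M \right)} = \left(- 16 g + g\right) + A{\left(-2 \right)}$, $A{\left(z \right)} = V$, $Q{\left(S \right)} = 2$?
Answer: $-7164$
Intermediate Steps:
$v = 78$ ($v = 66 + 12 = 78$)
$r{\left(j \right)} = 2 - j$
$A{\left(z \right)} = 9$
$a{\left(g,M \right)} = 9 - 15 g$ ($a{\left(g,M \right)} = \left(- 16 g + g\right) + 9 = - 15 g + 9 = 9 - 15 g$)
$r{\left(v \right)} - \left(a{\left(78,142 \right)} + 8249\right) = \left(2 - 78\right) - \left(\left(9 - 1170\right) + 8249\right) = -76 - \left(-1161 + 8249\right) = -76 - 7088 = -7164$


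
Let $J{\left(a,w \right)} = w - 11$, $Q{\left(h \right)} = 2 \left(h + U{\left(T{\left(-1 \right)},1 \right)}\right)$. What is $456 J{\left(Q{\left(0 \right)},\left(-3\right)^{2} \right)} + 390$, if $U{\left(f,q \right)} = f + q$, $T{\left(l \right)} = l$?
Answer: $-522$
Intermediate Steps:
$Q{\left(h \right)} = 2 h$ ($Q{\left(h \right)} = 2 \left(h + \left(-1 + 1\right)\right) = 2 \left(h + 0\right) = 2 h$)
$J{\left(a,w \right)} = -11 + w$ ($J{\left(a,w \right)} = w - 11 = -11 + w$)
$456 J{\left(Q{\left(0 \right)},\left(-3\right)^{2} \right)} + 390 = 456 \left(-11 + \left(-3\right)^{2}\right) + 390 = 456 \left(-11 + 9\right) + 390 = 456 \left(-2\right) + 390 = -912 + 390 = -522$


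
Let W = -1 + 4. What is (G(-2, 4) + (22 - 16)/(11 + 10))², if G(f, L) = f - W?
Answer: 1089/49 ≈ 22.224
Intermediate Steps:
W = 3
G(f, L) = -3 + f (G(f, L) = f - 1*3 = f - 3 = -3 + f)
(G(-2, 4) + (22 - 16)/(11 + 10))² = ((-3 - 2) + (22 - 16)/(11 + 10))² = (-5 + 6/21)² = (-5 + 6*(1/21))² = (-5 + 2/7)² = (-33/7)² = 1089/49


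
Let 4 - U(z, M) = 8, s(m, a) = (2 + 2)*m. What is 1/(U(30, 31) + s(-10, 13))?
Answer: -1/44 ≈ -0.022727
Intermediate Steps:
s(m, a) = 4*m
U(z, M) = -4 (U(z, M) = 4 - 1*8 = 4 - 8 = -4)
1/(U(30, 31) + s(-10, 13)) = 1/(-4 + 4*(-10)) = 1/(-4 - 40) = 1/(-44) = -1/44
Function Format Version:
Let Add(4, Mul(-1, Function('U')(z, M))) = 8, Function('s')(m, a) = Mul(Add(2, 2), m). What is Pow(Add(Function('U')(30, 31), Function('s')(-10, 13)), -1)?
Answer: Rational(-1, 44) ≈ -0.022727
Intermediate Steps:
Function('s')(m, a) = Mul(4, m)
Function('U')(z, M) = -4 (Function('U')(z, M) = Add(4, Mul(-1, 8)) = Add(4, -8) = -4)
Pow(Add(Function('U')(30, 31), Function('s')(-10, 13)), -1) = Pow(Add(-4, Mul(4, -10)), -1) = Pow(Add(-4, -40), -1) = Pow(-44, -1) = Rational(-1, 44)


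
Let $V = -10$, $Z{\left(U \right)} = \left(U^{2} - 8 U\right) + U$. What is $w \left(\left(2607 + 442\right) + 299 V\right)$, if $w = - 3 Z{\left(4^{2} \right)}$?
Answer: $-25488$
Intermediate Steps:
$Z{\left(U \right)} = U^{2} - 7 U$
$w = -432$ ($w = - 3 \cdot 4^{2} \left(-7 + 4^{2}\right) = - 3 \cdot 16 \left(-7 + 16\right) = - 3 \cdot 16 \cdot 9 = \left(-3\right) 144 = -432$)
$w \left(\left(2607 + 442\right) + 299 V\right) = - 432 \left(\left(2607 + 442\right) + 299 \left(-10\right)\right) = - 432 \left(3049 - 2990\right) = \left(-432\right) 59 = -25488$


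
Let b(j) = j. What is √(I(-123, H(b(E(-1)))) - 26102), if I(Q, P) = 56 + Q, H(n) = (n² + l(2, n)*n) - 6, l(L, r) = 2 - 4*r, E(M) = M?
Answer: I*√26169 ≈ 161.77*I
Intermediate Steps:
H(n) = -6 + n² + n*(2 - 4*n) (H(n) = (n² + (2 - 4*n)*n) - 6 = (n² + n*(2 - 4*n)) - 6 = -6 + n² + n*(2 - 4*n))
√(I(-123, H(b(E(-1)))) - 26102) = √((56 - 123) - 26102) = √(-67 - 26102) = √(-26169) = I*√26169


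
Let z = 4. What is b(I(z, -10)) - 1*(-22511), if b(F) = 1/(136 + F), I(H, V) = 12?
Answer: 3331629/148 ≈ 22511.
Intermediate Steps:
b(I(z, -10)) - 1*(-22511) = 1/(136 + 12) - 1*(-22511) = 1/148 + 22511 = 3331629/148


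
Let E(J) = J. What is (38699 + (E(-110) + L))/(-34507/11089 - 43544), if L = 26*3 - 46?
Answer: -428268269/482893923 ≈ -0.88688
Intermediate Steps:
L = 32 (L = 78 - 46 = 32)
(38699 + (E(-110) + L))/(-34507/11089 - 43544) = (38699 + (-110 + 32))/(-34507/11089 - 43544) = (38699 - 78)/(-34507*1/11089 - 43544) = 38621/(-34507/11089 - 43544) = 38621/(-482893923/11089) = 38621*(-11089/482893923) = -428268269/482893923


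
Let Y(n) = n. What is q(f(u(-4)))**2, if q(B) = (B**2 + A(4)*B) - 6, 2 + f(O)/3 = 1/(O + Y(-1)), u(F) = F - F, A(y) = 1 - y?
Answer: 10404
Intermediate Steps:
u(F) = 0
f(O) = -6 + 3/(-1 + O) (f(O) = -6 + 3/(O - 1) = -6 + 3/(-1 + O))
q(B) = -6 + B**2 - 3*B (q(B) = (B**2 + (1 - 1*4)*B) - 6 = (B**2 + (1 - 4)*B) - 6 = (B**2 - 3*B) - 6 = -6 + B**2 - 3*B)
q(f(u(-4)))**2 = (-6 + (3*(3 - 2*0)/(-1 + 0))**2 - 9*(3 - 2*0)/(-1 + 0))**2 = (-6 + (3*(3 + 0)/(-1))**2 - 9*(3 + 0)/(-1))**2 = (-6 + (3*(-1)*3)**2 - 9*(-1)*3)**2 = (-6 + (-9)**2 - 3*(-9))**2 = (-6 + 81 + 27)**2 = 102**2 = 10404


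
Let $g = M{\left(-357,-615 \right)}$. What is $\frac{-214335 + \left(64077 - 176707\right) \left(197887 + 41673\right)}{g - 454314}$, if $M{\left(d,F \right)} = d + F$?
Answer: $\frac{26981857135}{455286} \approx 59264.0$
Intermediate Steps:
$M{\left(d,F \right)} = F + d$
$g = -972$ ($g = -615 - 357 = -972$)
$\frac{-214335 + \left(64077 - 176707\right) \left(197887 + 41673\right)}{g - 454314} = \frac{-214335 + \left(64077 - 176707\right) \left(197887 + 41673\right)}{-972 - 454314} = \frac{-214335 - 26981642800}{-455286} = \left(-214335 - 26981642800\right) \left(- \frac{1}{455286}\right) = \left(-26981857135\right) \left(- \frac{1}{455286}\right) = \frac{26981857135}{455286}$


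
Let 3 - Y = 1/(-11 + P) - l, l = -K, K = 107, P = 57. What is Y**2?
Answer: 22896225/2116 ≈ 10821.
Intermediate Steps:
l = -107 (l = -1*107 = -107)
Y = -4785/46 (Y = 3 - (1/(-11 + 57) - 1*(-107)) = 3 - (1/46 + 107) = 3 - 1*4923/46 = 3 - 4923/46 = -4785/46 ≈ -104.02)
Y**2 = (-4785/46)**2 = 22896225/2116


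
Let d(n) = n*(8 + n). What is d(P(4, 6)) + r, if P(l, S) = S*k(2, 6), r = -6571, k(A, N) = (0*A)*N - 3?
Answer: -6391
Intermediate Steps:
k(A, N) = -3 (k(A, N) = 0*N - 3 = 0 - 3 = -3)
P(l, S) = -3*S (P(l, S) = S*(-3) = -3*S)
d(P(4, 6)) + r = (-3*6)*(8 - 3*6) - 6571 = -18*(8 - 18) - 6571 = -18*(-10) - 6571 = 180 - 6571 = -6391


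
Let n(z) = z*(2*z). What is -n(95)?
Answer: -18050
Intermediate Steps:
n(z) = 2*z**2
-n(95) = -2*95**2 = -2*9025 = -1*18050 = -18050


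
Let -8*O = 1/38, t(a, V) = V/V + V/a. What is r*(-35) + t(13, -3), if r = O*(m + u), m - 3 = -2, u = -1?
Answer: 10/13 ≈ 0.76923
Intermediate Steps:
m = 1 (m = 3 - 2 = 1)
t(a, V) = 1 + V/a
O = -1/304 (O = -⅛/38 = -⅛*1/38 = -1/304 ≈ -0.0032895)
r = 0 (r = -(1 - 1)/304 = -1/304*0 = 0)
r*(-35) + t(13, -3) = 0*(-35) + (-3 + 13)/13 = 0 + (1/13)*10 = 0 + 10/13 = 10/13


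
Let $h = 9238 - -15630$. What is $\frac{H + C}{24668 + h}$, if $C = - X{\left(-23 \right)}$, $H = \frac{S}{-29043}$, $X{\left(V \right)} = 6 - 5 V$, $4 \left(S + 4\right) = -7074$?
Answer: $- \frac{7024861}{2877348096} \approx -0.0024414$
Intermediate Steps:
$S = - \frac{3545}{2}$ ($S = -4 + \frac{1}{4} \left(-7074\right) = -4 - \frac{3537}{2} = - \frac{3545}{2} \approx -1772.5$)
$H = \frac{3545}{58086}$ ($H = - \frac{3545}{2 \left(-29043\right)} = \left(- \frac{3545}{2}\right) \left(- \frac{1}{29043}\right) = \frac{3545}{58086} \approx 0.06103$)
$C = -121$ ($C = - (6 - -115) = - (6 + 115) = \left(-1\right) 121 = -121$)
$h = 24868$ ($h = 9238 + 15630 = 24868$)
$\frac{H + C}{24668 + h} = \frac{\frac{3545}{58086} - 121}{24668 + 24868} = - \frac{7024861}{58086 \cdot 49536} = \left(- \frac{7024861}{58086}\right) \frac{1}{49536} = - \frac{7024861}{2877348096}$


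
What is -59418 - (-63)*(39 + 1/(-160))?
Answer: -9113823/160 ≈ -56961.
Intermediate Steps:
-59418 - (-63)*(39 + 1/(-160)) = -59418 - (-63)*(39 - 1/160) = -59418 - (-63)*6239/160 = -59418 - 1*(-393057/160) = -59418 + 393057/160 = -9113823/160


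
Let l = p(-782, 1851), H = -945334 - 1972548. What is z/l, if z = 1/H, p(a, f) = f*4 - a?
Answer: -1/23885782052 ≈ -4.1866e-11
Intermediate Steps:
H = -2917882
p(a, f) = -a + 4*f (p(a, f) = 4*f - a = -a + 4*f)
z = -1/2917882 (z = 1/(-2917882) = -1/2917882 ≈ -3.4271e-7)
l = 8186 (l = -1*(-782) + 4*1851 = 782 + 7404 = 8186)
z/l = -1/2917882/8186 = -1/2917882*1/8186 = -1/23885782052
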